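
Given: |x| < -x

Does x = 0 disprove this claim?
Substitute x = 0 into the relation:
x = 0: LHS = |0| = 0, RHS = -0 = 0; 0 < 0 — FAILS

Since the claim fails at x = 0, this value is a counterexample.

Answer: Yes, x = 0 is a counterexample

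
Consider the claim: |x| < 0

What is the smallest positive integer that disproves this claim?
Testing positive integers:
x = 1: LHS = |1| = 1; 1 < 0 — FAILS  ← smallest positive counterexample

Answer: x = 1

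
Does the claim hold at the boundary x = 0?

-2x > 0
x = 0: LHS = -2·0 = 0; 0 > 0 — FAILS

The relation fails at x = 0, so x = 0 is a counterexample.

Answer: No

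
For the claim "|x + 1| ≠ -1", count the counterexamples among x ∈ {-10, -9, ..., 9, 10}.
An absolute value is never negative, so the left side is ≥ 0 for every x, while the right side is -1. Tightest case in [-10, 10] is x = -1:
x = -1: LHS = |(-1) + 1| = |0| = 0; 0 ≠ -1 — holds
Hence LHS − RHS is never 0, i.e. the two sides are never equal, so the relation holds for every integer in [-10, 10].

No counterexample appears in that range.

Answer: 0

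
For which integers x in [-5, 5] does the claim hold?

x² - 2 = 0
Track d = LHS − RHS over the integers in [-5, 5]. Equality would need d = 0, but d changes sign only between consecutive integers, jumping over 0:
x = -2: LHS = (-2)² - 2 = 2; 2 = 0 — FAILS  (d = 2)
x = -1: LHS = (-1)² - 2 = -1; -1 = 0 — FAILS  (d = -1)
x = 1: LHS = 1² - 2 = -1; -1 = 0 — FAILS  (d = -1)
x = 2: LHS = 2² - 2 = 2; 2 = 0 — FAILS  (d = 2)
Away from these crossings d keeps a constant sign, and checking every integer in [-5, 5] confirms d ≠ 0 throughout. Hence the two sides are never equal, so the claimed relation (=) fails for every integer in [-5, 5].

Answer: None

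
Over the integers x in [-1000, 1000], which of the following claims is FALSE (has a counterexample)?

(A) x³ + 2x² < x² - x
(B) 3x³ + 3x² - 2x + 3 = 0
(A) x = 0: LHS = 0³ + 2·0² = 0, RHS = 0² - 0 = 0; 0 < 0 — FAILS
(B) x = 0: LHS = 3·0³ + 3·0² - 2·0 + 3 = 3; 3 = 0 — FAILS

Answer: Both A and B are false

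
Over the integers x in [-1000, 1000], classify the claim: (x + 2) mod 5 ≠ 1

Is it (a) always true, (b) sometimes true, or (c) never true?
Holds at x = 0: LHS = (0 + 2) mod 5 = 2 mod 5 = 2; 2 ≠ 1 — holds
Fails at x = -1: LHS = ((-1) + 2) mod 5 = 1 mod 5 = 1; 1 ≠ 1 — FAILS
It is satisfied by some integers in the range but not all.

Answer: Sometimes true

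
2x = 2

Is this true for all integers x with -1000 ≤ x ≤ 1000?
The claim fails at x = 0:
x = 0: LHS = 2·0 = 0; 0 = 2 — FAILS

Because a single integer refutes it, the statement is false.

Answer: False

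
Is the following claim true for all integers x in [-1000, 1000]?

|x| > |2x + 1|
The claim fails at x = 0:
x = 0: LHS = |0| = 0, RHS = |2·0 + 1| = |1| = 1; 0 > 1 — FAILS

Because a single integer refutes it, the statement is false.

Answer: False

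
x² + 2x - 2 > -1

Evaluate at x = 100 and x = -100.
x = 100: LHS = 100² + 2·100 - 2 = 10198; 10198 > -1 — holds
x = -100: LHS = (-100)² + 2·(-100) - 2 = 9798; 9798 > -1 — holds

Answer: Yes, holds for both x = 100 and x = -100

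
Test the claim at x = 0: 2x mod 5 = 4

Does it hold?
x = 0: LHS = (2·0) mod 5 = 0 mod 5 = 0; 0 = 4 — FAILS

The relation fails at x = 0, so x = 0 is a counterexample.

Answer: No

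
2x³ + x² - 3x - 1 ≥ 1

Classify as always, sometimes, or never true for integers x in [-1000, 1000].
Holds at x = -1: LHS = 2·(-1)³ + (-1)² - 3·(-1) - 1 = 1; 1 ≥ 1 — holds
Fails at x = 0: LHS = 2·0³ + 0² - 3·0 - 1 = -1; -1 ≥ 1 — FAILS
It is satisfied by some integers in the range but not all.

Answer: Sometimes true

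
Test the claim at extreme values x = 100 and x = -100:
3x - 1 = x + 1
x = 100: LHS = 3·100 - 1 = 299, RHS = 100 + 1 = 101; 299 = 101 — FAILS
x = -100: LHS = 3·(-100) - 1 = -301, RHS = (-100) + 1 = -99; -301 = -99 — FAILS

Answer: No, fails for both x = 100 and x = -100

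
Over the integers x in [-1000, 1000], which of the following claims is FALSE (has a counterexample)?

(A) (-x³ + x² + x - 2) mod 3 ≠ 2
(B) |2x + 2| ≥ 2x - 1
(A) x = 1: LHS = (-1³ + 1² + 1 - 2) mod 3 = (-1) mod 3 = 2; 2 ≠ 2 — FAILS

(B) Over all integers in [-1000, 1000], LHS − RHS is smallest at x = 0, where it equals 3:
x = 0: LHS = |2·0 + 2| = |2| = 2, RHS = 2·0 - 1 = -1; 2 ≥ -1 — holds
At the ends of the range:
x = -1000: LHS = |2·(-1000) + 2| = |-1998| = 1998, RHS = 2·(-1000) - 1 = -2001; 1998 ≥ -2001 — holds
x = 1000: LHS = |2·1000 + 2| = |2002| = 2002, RHS = 2·1000 - 1 = 1999; 2002 ≥ 1999 — holds
Hence LHS − RHS is never negative, i.e. LHS ≥ RHS throughout, so the relation holds for every integer in [-1000, 1000].

Only (A) has a counterexample.

Answer: A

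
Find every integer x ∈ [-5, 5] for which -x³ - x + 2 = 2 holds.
Holds for: {0}
Fails for: {-5, -4, -3, -2, -1, 1, 2, 3, 4, 5}

Answer: {0}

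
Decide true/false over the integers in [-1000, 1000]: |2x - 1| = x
The claim fails at x = 0:
x = 0: LHS = |2·0 - 1| = |-1| = 1; 1 = 0 — FAILS

Because a single integer refutes it, the statement is false.

Answer: False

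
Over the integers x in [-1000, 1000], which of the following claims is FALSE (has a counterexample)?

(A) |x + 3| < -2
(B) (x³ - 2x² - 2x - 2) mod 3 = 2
(A) x = 0: LHS = |0 + 3| = |3| = 3; 3 < -2 — FAILS
(B) x = 0: LHS = (0³ - 2·0² - 2·0 - 2) mod 3 = (-2) mod 3 = 1; 1 = 2 — FAILS

Answer: Both A and B are false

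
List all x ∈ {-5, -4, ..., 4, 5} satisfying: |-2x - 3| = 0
Over all integers in [-5, 5], LHS − RHS is always positive; it is smallest at x = -1, where it equals 1:
x = -1: LHS = |-2·(-1) - 3| = |-1| = 1; 1 = 0 — FAILS
At the ends of the range:
x = -5: LHS = |-2·(-5) - 3| = |7| = 7; 7 = 0 — FAILS
x = 5: LHS = |-2·5 - 3| = |-13| = 13; 13 = 0 — FAILS
Hence LHS − RHS is never 0, i.e. the two sides are never equal, so the claimed relation (=) fails for every integer in [-5, 5].

Answer: None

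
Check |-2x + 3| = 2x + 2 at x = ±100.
x = 100: LHS = |-2·100 + 3| = |-197| = 197, RHS = 2·100 + 2 = 202; 197 = 202 — FAILS
x = -100: LHS = |-2·(-100) + 3| = |203| = 203, RHS = 2·(-100) + 2 = -198; 203 = -198 — FAILS

Answer: No, fails for both x = 100 and x = -100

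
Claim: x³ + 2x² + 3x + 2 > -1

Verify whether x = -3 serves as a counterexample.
Substitute x = -3 into the relation:
x = -3: LHS = (-3)³ + 2·(-3)² + 3·(-3) + 2 = -16; -16 > -1 — FAILS

Since the claim fails at x = -3, this value is a counterexample.

Answer: Yes, x = -3 is a counterexample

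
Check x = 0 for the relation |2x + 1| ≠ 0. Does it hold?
x = 0: LHS = |2·0 + 1| = |1| = 1; 1 ≠ 0 — holds

The relation is satisfied at x = 0.

Answer: Yes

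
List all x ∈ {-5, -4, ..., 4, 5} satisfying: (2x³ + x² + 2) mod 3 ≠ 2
Holds for: {-4, -1, 2, 5}
Fails for: {-5, -3, -2, 0, 1, 3, 4}

Answer: {-4, -1, 2, 5}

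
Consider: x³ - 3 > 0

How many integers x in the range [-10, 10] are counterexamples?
Counterexamples in [-10, 10]: {-10, -9, -8, -7, -6, -5, -4, -3, -2, -1, 0, 1}.

Counting them gives 12 values.

Answer: 12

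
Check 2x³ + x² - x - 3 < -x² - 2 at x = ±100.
x = 100: LHS = 2·100³ + 100² - 100 - 3 = 2009897, RHS = -100² - 2 = -10002; 2009897 < -10002 — FAILS
x = -100: LHS = 2·(-100)³ + (-100)² - (-100) - 3 = -1989903, RHS = -(-100)² - 2 = -10002; -1989903 < -10002 — holds

Answer: Partially: fails for x = 100, holds for x = -100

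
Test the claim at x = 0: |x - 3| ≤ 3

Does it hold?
x = 0: LHS = |0 - 3| = |-3| = 3; 3 ≤ 3 — holds

The relation is satisfied at x = 0.

Answer: Yes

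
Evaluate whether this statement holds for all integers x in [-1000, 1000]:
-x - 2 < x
The claim fails at x = -1:
x = -1: LHS = -(-1) - 2 = -1; -1 < -1 — FAILS

Because a single integer refutes it, the statement is false.

Answer: False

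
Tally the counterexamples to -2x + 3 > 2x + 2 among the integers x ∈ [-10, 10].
Counterexamples in [-10, 10]: {1, 2, 3, 4, 5, 6, 7, 8, 9, 10}.

Counting them gives 10 values.

Answer: 10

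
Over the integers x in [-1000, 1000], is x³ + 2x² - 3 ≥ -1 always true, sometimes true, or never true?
Holds at x = 1: LHS = 1³ + 2·1² - 3 = 0; 0 ≥ -1 — holds
Fails at x = 0: LHS = 0³ + 2·0² - 3 = -3; -3 ≥ -1 — FAILS
It is satisfied by some integers in the range but not all.

Answer: Sometimes true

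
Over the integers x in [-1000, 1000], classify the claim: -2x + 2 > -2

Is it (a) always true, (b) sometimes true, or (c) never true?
Holds at x = 0: LHS = -2·0 + 2 = 2; 2 > -2 — holds
Fails at x = 2: LHS = -2·2 + 2 = -2; -2 > -2 — FAILS
It is satisfied by some integers in the range but not all.

Answer: Sometimes true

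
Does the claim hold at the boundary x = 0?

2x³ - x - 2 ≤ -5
x = 0: LHS = 2·0³ - 0 - 2 = -2; -2 ≤ -5 — FAILS

The relation fails at x = 0, so x = 0 is a counterexample.

Answer: No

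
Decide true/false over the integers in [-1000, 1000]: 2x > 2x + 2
The claim fails at x = 0:
x = 0: LHS = 2·0 = 0, RHS = 2·0 + 2 = 2; 0 > 2 — FAILS

Because a single integer refutes it, the statement is false.

Answer: False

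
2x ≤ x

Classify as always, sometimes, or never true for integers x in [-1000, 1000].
Holds at x = 0: LHS = 2·0 = 0; 0 ≤ 0 — holds
Fails at x = 1: LHS = 2·1 = 2; 2 ≤ 1 — FAILS
It is satisfied by some integers in the range but not all.

Answer: Sometimes true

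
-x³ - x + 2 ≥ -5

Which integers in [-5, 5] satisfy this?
Holds for: {-5, -4, -3, -2, -1, 0, 1}
Fails for: {2, 3, 4, 5}

Answer: {-5, -4, -3, -2, -1, 0, 1}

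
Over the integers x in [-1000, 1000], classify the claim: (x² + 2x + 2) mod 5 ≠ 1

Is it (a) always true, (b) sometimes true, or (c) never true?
Holds at x = 0: LHS = (0² + 2·0 + 2) mod 5 = 2 mod 5 = 2; 2 ≠ 1 — holds
Fails at x = -1: LHS = ((-1)² + 2·(-1) + 2) mod 5 = 1 mod 5 = 1; 1 ≠ 1 — FAILS
It is satisfied by some integers in the range but not all.

Answer: Sometimes true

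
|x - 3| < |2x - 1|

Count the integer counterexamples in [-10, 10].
Counterexamples in [-10, 10]: {-2, -1, 0, 1}.

Counting them gives 4 values.

Answer: 4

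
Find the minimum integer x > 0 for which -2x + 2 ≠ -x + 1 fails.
Testing positive integers:
x = 1: LHS = -2·1 + 2 = 0, RHS = -1 + 1 = 0; 0 ≠ 0 — FAILS  ← smallest positive counterexample

Answer: x = 1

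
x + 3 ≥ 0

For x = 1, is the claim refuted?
Substitute x = 1 into the relation:
x = 1: LHS = 1 + 3 = 4; 4 ≥ 0 — holds

The claim holds here, so x = 1 is not a counterexample. (A counterexample exists elsewhere, e.g. x = -4.)

Answer: No, x = 1 is not a counterexample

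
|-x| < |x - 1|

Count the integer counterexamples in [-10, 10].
Counterexamples in [-10, 10]: {1, 2, 3, 4, 5, 6, 7, 8, 9, 10}.

Counting them gives 10 values.

Answer: 10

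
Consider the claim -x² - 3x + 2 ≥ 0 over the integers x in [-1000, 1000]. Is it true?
The claim fails at x = 1:
x = 1: LHS = -1² - 3·1 + 2 = -2; -2 ≥ 0 — FAILS

Because a single integer refutes it, the statement is false.

Answer: False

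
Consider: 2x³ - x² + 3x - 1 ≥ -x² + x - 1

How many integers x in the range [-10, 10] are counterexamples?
Counterexamples in [-10, 10]: {-10, -9, -8, -7, -6, -5, -4, -3, -2, -1}.

Counting them gives 10 values.

Answer: 10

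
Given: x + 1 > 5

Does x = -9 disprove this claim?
Substitute x = -9 into the relation:
x = -9: LHS = (-9) + 1 = -8; -8 > 5 — FAILS

Since the claim fails at x = -9, this value is a counterexample.

Answer: Yes, x = -9 is a counterexample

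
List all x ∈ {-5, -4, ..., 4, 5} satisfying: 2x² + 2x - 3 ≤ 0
Holds for: {-1, 0}
Fails for: {-5, -4, -3, -2, 1, 2, 3, 4, 5}

Answer: {-1, 0}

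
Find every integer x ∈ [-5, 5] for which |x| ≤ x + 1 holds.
Holds for: {0, 1, 2, 3, 4, 5}
Fails for: {-5, -4, -3, -2, -1}

Answer: {0, 1, 2, 3, 4, 5}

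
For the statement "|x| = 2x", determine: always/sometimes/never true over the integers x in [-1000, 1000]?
Holds at x = 0: LHS = |0| = 0, RHS = 2·0 = 0; 0 = 0 — holds
Fails at x = 1: LHS = |1| = 1, RHS = 2·1 = 2; 1 = 2 — FAILS
It is satisfied by some integers in the range but not all.

Answer: Sometimes true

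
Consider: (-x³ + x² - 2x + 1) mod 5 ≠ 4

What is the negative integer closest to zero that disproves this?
Testing negative integers from -1 downward:
x = -1: LHS = (-(-1)³ + (-1)² - 2·(-1) + 1) mod 5 = 5 mod 5 = 0; 0 ≠ 4 — holds
x = -2: LHS = (-(-2)³ + (-2)² - 2·(-2) + 1) mod 5 = 17 mod 5 = 2; 2 ≠ 4 — holds
x = -3: LHS = (-(-3)³ + (-3)² - 2·(-3) + 1) mod 5 = 43 mod 5 = 3; 3 ≠ 4 — holds
x = -4: LHS = (-(-4)³ + (-4)² - 2·(-4) + 1) mod 5 = 89 mod 5 = 4; 4 ≠ 4 — FAILS  ← closest negative counterexample to 0

Answer: x = -4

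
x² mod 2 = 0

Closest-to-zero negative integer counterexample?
Testing negative integers from -1 downward:
x = -1: LHS = ((-1)²) mod 2 = 1 mod 2 = 1; 1 = 0 — FAILS  ← closest negative counterexample to 0

Answer: x = -1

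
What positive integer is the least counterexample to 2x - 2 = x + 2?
Testing positive integers:
x = 1: LHS = 2·1 - 2 = 0, RHS = 1 + 2 = 3; 0 = 3 — FAILS  ← smallest positive counterexample

Answer: x = 1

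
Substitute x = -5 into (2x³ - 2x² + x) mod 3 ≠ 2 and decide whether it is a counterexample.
Substitute x = -5 into the relation:
x = -5: LHS = (2·(-5)³ - 2·(-5)² + (-5)) mod 3 = (-305) mod 3 = 1; 1 ≠ 2 — holds

The relation holds at x = -5, so it is not a counterexample.

Answer: No, x = -5 is not a counterexample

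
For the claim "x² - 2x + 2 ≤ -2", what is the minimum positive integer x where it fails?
Testing positive integers:
x = 1: LHS = 1² - 2·1 + 2 = 1; 1 ≤ -2 — FAILS  ← smallest positive counterexample

Answer: x = 1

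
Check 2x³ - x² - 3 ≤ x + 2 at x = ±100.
x = 100: LHS = 2·100³ - 100² - 3 = 1989997, RHS = 100 + 2 = 102; 1989997 ≤ 102 — FAILS
x = -100: LHS = 2·(-100)³ - (-100)² - 3 = -2010003, RHS = (-100) + 2 = -98; -2010003 ≤ -98 — holds

Answer: Partially: fails for x = 100, holds for x = -100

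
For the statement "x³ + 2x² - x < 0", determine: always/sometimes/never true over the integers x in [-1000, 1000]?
Holds at x = -3: LHS = (-3)³ + 2·(-3)² - (-3) = -6; -6 < 0 — holds
Fails at x = 0: LHS = 0³ + 2·0² - 0 = 0; 0 < 0 — FAILS
It is satisfied by some integers in the range but not all.

Answer: Sometimes true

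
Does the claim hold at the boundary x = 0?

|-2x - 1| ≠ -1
x = 0: LHS = |-2·0 - 1| = |-1| = 1; 1 ≠ -1 — holds

The relation is satisfied at x = 0.

Answer: Yes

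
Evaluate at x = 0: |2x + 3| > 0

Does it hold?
x = 0: LHS = |2·0 + 3| = |3| = 3; 3 > 0 — holds

The relation is satisfied at x = 0.

Answer: Yes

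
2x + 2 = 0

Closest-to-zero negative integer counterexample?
Testing negative integers from -1 downward:
x = -1: LHS = 2·(-1) + 2 = 0; 0 = 0 — holds
x = -2: LHS = 2·(-2) + 2 = -2; -2 = 0 — FAILS  ← closest negative counterexample to 0

Answer: x = -2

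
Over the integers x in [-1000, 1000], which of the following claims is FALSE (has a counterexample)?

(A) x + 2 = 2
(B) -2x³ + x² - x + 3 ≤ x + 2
(A) x = 1: LHS = 1 + 2 = 3; 3 = 2 — FAILS
(B) x = 0: LHS = -2·0³ + 0² - 0 + 3 = 3, RHS = 0 + 2 = 2; 3 ≤ 2 — FAILS

Answer: Both A and B are false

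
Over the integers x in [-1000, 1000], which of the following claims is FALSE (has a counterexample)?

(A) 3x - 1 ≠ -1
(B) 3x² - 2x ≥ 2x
(A) x = 0: LHS = 3·0 - 1 = -1; -1 ≠ -1 — FAILS
(B) x = 1: LHS = 3·1² - 2·1 = 1, RHS = 2·1 = 2; 1 ≥ 2 — FAILS

Answer: Both A and B are false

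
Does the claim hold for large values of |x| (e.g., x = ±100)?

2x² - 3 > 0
x = 100: LHS = 2·100² - 3 = 19997; 19997 > 0 — holds
x = -100: LHS = 2·(-100)² - 3 = 19997; 19997 > 0 — holds

Answer: Yes, holds for both x = 100 and x = -100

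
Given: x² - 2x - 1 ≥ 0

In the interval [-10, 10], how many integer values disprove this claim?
Counterexamples in [-10, 10]: {0, 1, 2}.

Counting them gives 3 values.

Answer: 3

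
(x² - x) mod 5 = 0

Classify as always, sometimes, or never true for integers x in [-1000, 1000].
Holds at x = 0: LHS = (0² - 0) mod 5 = 0 mod 5 = 0; 0 = 0 — holds
Fails at x = -1: LHS = ((-1)² - (-1)) mod 5 = 2 mod 5 = 2; 2 = 0 — FAILS
It is satisfied by some integers in the range but not all.

Answer: Sometimes true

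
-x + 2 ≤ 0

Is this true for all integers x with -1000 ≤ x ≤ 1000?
The claim fails at x = 0:
x = 0: LHS = -0 + 2 = 2; 2 ≤ 0 — FAILS

Because a single integer refutes it, the statement is false.

Answer: False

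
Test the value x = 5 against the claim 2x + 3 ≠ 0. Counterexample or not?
Substitute x = 5 into the relation:
x = 5: LHS = 2·5 + 3 = 13; 13 ≠ 0 — holds

The relation holds at x = 5, so it is not a counterexample.

Answer: No, x = 5 is not a counterexample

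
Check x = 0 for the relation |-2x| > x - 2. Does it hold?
x = 0: LHS = |-2·0| = |0| = 0, RHS = 0 - 2 = -2; 0 > -2 — holds

The relation is satisfied at x = 0.

Answer: Yes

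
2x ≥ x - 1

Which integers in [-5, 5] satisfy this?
Holds for: {-1, 0, 1, 2, 3, 4, 5}
Fails for: {-5, -4, -3, -2}

Answer: {-1, 0, 1, 2, 3, 4, 5}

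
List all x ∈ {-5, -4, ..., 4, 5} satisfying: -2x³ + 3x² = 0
Holds for: {0}
Fails for: {-5, -4, -3, -2, -1, 1, 2, 3, 4, 5}

Answer: {0}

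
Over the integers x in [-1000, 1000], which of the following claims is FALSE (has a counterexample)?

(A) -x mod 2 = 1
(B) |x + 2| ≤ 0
(A) x = 0: LHS = (-0) mod 2 = 0 mod 2 = 0; 0 = 1 — FAILS
(B) x = 0: LHS = |0 + 2| = |2| = 2; 2 ≤ 0 — FAILS

Answer: Both A and B are false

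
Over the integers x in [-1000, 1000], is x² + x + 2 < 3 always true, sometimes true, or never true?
Holds at x = 0: LHS = 0² + 0 + 2 = 2; 2 < 3 — holds
Fails at x = 1: LHS = 1² + 1 + 2 = 4; 4 < 3 — FAILS
It is satisfied by some integers in the range but not all.

Answer: Sometimes true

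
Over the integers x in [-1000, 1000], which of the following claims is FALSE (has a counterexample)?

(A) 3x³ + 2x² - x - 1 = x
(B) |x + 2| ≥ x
(A) x = 0: LHS = 3·0³ + 2·0² - 0 - 1 = -1; -1 = 0 — FAILS

(B) Over all integers in [-1000, 1000], LHS − RHS is smallest at x = 0, where it equals 2:
x = 0: LHS = |0 + 2| = |2| = 2; 2 ≥ 0 — holds
At the ends of the range:
x = -1000: LHS = |(-1000) + 2| = |-998| = 998; 998 ≥ -1000 — holds
x = 1000: LHS = |1000 + 2| = |1002| = 1002; 1002 ≥ 1000 — holds
Hence LHS − RHS is never negative, i.e. LHS ≥ RHS throughout, so the relation holds for every integer in [-1000, 1000].

Only (A) has a counterexample.

Answer: A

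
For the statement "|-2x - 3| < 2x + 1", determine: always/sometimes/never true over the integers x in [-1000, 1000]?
Over all integers in [-1000, 1000], LHS − RHS is smallest at x = 0, where it equals 2:
x = 0: LHS = |-2·0 - 3| = |-3| = 3, RHS = 2·0 + 1 = 1; 3 < 1 — FAILS
At the ends of the range:
x = -1000: LHS = |-2·(-1000) - 3| = |1997| = 1997, RHS = 2·(-1000) + 1 = -1999; 1997 < -1999 — FAILS
x = 1000: LHS = |-2·1000 - 3| = |-2003| = 2003, RHS = 2·1000 + 1 = 2001; 2003 < 2001 — FAILS
Hence LHS − RHS is never negative, i.e. LHS ≥ RHS throughout, so the claimed relation (<) fails for every integer in [-1000, 1000].

No integer in the range satisfies it.

Answer: Never true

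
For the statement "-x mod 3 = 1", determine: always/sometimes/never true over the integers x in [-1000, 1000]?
Holds at x = -1: LHS = (-(-1)) mod 3 = 1 mod 3 = 1; 1 = 1 — holds
Fails at x = 0: LHS = (-0) mod 3 = 0 mod 3 = 0; 0 = 1 — FAILS
It is satisfied by some integers in the range but not all.

Answer: Sometimes true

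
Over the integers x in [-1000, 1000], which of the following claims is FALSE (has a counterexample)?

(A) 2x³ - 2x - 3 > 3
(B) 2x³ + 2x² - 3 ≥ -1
(A) x = 0: LHS = 2·0³ - 2·0 - 3 = -3; -3 > 3 — FAILS
(B) x = 0: LHS = 2·0³ + 2·0² - 3 = -3; -3 ≥ -1 — FAILS

Answer: Both A and B are false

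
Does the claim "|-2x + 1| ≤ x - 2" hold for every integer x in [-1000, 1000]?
The claim fails at x = 0:
x = 0: LHS = |-2·0 + 1| = |1| = 1, RHS = 0 - 2 = -2; 1 ≤ -2 — FAILS

Because a single integer refutes it, the statement is false.

Answer: False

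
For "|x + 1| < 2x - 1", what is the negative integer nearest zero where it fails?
Testing negative integers from -1 downward:
x = -1: LHS = |(-1) + 1| = |0| = 0, RHS = 2·(-1) - 1 = -3; 0 < -3 — FAILS  ← closest negative counterexample to 0

Answer: x = -1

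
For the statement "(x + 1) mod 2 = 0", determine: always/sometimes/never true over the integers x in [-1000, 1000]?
Holds at x = 1: LHS = (1 + 1) mod 2 = 2 mod 2 = 0; 0 = 0 — holds
Fails at x = 0: LHS = (0 + 1) mod 2 = 1 mod 2 = 1; 1 = 0 — FAILS
It is satisfied by some integers in the range but not all.

Answer: Sometimes true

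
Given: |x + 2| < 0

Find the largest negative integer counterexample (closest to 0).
Testing negative integers from -1 downward:
x = -1: LHS = |(-1) + 2| = |1| = 1; 1 < 0 — FAILS  ← closest negative counterexample to 0

Answer: x = -1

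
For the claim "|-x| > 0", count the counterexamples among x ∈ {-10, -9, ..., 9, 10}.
Counterexamples in [-10, 10]: {0}.

Counting them gives 1 values.

Answer: 1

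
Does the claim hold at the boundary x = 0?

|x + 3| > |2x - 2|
x = 0: LHS = |0 + 3| = |3| = 3, RHS = |2·0 - 2| = |-2| = 2; 3 > 2 — holds

The relation is satisfied at x = 0.

Answer: Yes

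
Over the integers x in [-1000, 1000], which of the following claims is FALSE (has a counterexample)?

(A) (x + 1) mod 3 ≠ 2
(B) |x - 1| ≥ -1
(A) x = 1: LHS = (1 + 1) mod 3 = 2 mod 3 = 2; 2 ≠ 2 — FAILS

(B) An absolute value is never negative, so the left side is ≥ 0 for every x, while the right side is -1. Tightest case in [-1000, 1000] is x = 1:
x = 1: LHS = |1 - 1| = |0| = 0; 0 ≥ -1 — holds
Hence LHS − RHS is never negative, i.e. LHS ≥ RHS throughout, so the relation holds for every integer in [-1000, 1000].

Only (A) has a counterexample.

Answer: A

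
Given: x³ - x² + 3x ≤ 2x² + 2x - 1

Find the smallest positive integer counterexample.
Testing positive integers:
x = 1: LHS = 1³ - 1² + 3·1 = 3, RHS = 2·1² + 2·1 - 1 = 3; 3 ≤ 3 — holds
x = 2: LHS = 2³ - 2² + 3·2 = 10, RHS = 2·2² + 2·2 - 1 = 11; 10 ≤ 11 — holds
x = 3: LHS = 3³ - 3² + 3·3 = 27, RHS = 2·3² + 2·3 - 1 = 23; 27 ≤ 23 — FAILS  ← smallest positive counterexample

Answer: x = 3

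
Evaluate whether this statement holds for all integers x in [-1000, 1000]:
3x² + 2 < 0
The claim fails at x = 0:
x = 0: LHS = 3·0² + 2 = 2; 2 < 0 — FAILS

Because a single integer refutes it, the statement is false.

Answer: False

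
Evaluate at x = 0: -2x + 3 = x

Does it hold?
x = 0: LHS = -2·0 + 3 = 3; 3 = 0 — FAILS

The relation fails at x = 0, so x = 0 is a counterexample.

Answer: No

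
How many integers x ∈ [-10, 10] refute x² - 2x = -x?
Counterexamples in [-10, 10]: {-10, -9, -8, -7, -6, -5, -4, -3, -2, -1, 2, 3, 4, 5, 6, 7, 8, 9, 10}.

Counting them gives 19 values.

Answer: 19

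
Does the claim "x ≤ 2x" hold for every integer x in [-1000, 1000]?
The claim fails at x = -1:
x = -1: RHS = 2·(-1) = -2; -1 ≤ -2 — FAILS

Because a single integer refutes it, the statement is false.

Answer: False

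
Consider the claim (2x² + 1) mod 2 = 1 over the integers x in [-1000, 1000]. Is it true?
For a polynomial with integer coefficients, its value mod 2 depends only on x mod 2, so it suffices to check one representative of each residue class, x = 0, 1:
x = 0: LHS = (2·0² + 1) mod 2 = 1 mod 2 = 1; 1 = 1 — holds
x = 1: LHS = (2·1² + 1) mod 2 = 3 mod 2 = 1; 1 = 1 — holds
The relation holds in every residue class, so the relation holds for every integer in [-1000, 1000].

No counterexample exists.

Answer: True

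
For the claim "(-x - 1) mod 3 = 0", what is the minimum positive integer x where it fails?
Testing positive integers:
x = 1: LHS = (-1 - 1) mod 3 = (-2) mod 3 = 1; 1 = 0 — FAILS  ← smallest positive counterexample

Answer: x = 1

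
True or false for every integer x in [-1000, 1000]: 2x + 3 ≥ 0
The claim fails at x = -2:
x = -2: LHS = 2·(-2) + 3 = -1; -1 ≥ 0 — FAILS

Because a single integer refutes it, the statement is false.

Answer: False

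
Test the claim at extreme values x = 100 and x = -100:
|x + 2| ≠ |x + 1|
x = 100: LHS = |100 + 2| = |102| = 102, RHS = |100 + 1| = |101| = 101; 102 ≠ 101 — holds
x = -100: LHS = |(-100) + 2| = |-98| = 98, RHS = |(-100) + 1| = |-99| = 99; 98 ≠ 99 — holds

Answer: Yes, holds for both x = 100 and x = -100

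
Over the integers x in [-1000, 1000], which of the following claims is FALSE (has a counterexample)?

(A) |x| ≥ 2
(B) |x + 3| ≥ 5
(A) x = 0: LHS = |0| = 0; 0 ≥ 2 — FAILS
(B) x = 0: LHS = |0 + 3| = |3| = 3; 3 ≥ 5 — FAILS

Answer: Both A and B are false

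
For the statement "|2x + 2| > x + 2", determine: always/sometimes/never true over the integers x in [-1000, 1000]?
Holds at x = 1: LHS = |2·1 + 2| = |4| = 4, RHS = 1 + 2 = 3; 4 > 3 — holds
Fails at x = 0: LHS = |2·0 + 2| = |2| = 2, RHS = 0 + 2 = 2; 2 > 2 — FAILS
It is satisfied by some integers in the range but not all.

Answer: Sometimes true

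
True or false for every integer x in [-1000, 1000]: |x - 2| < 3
The claim fails at x = -1:
x = -1: LHS = |(-1) - 2| = |-3| = 3; 3 < 3 — FAILS

Because a single integer refutes it, the statement is false.

Answer: False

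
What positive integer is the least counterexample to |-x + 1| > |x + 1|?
Testing positive integers:
x = 1: LHS = |-1 + 1| = |0| = 0, RHS = |1 + 1| = |2| = 2; 0 > 2 — FAILS  ← smallest positive counterexample

Answer: x = 1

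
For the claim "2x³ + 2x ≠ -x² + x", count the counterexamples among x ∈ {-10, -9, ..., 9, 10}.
Counterexamples in [-10, 10]: {0}.

Counting them gives 1 values.

Answer: 1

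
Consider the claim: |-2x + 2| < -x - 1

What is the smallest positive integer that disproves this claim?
Testing positive integers:
x = 1: LHS = |-2·1 + 2| = |0| = 0, RHS = -1 - 1 = -2; 0 < -2 — FAILS  ← smallest positive counterexample

Answer: x = 1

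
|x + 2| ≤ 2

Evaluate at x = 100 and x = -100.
x = 100: LHS = |100 + 2| = |102| = 102; 102 ≤ 2 — FAILS
x = -100: LHS = |(-100) + 2| = |-98| = 98; 98 ≤ 2 — FAILS

Answer: No, fails for both x = 100 and x = -100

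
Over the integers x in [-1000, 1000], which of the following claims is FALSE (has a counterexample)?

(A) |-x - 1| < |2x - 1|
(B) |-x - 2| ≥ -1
(A) x = 0: LHS = |-0 - 1| = |-1| = 1, RHS = |2·0 - 1| = |-1| = 1; 1 < 1 — FAILS

(B) An absolute value is never negative, so the left side is ≥ 0 for every x, while the right side is -1. Tightest case in [-1000, 1000] is x = -2:
x = -2: LHS = |-(-2) - 2| = |0| = 0; 0 ≥ -1 — holds
Hence LHS − RHS is never negative, i.e. LHS ≥ RHS throughout, so the relation holds for every integer in [-1000, 1000].

Only (A) has a counterexample.

Answer: A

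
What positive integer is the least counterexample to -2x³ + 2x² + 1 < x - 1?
Testing positive integers:
x = 1: LHS = -2·1³ + 2·1² + 1 = 1, RHS = 1 - 1 = 0; 1 < 0 — FAILS  ← smallest positive counterexample

Answer: x = 1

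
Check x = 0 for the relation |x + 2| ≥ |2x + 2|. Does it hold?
x = 0: LHS = |0 + 2| = |2| = 2, RHS = |2·0 + 2| = |2| = 2; 2 ≥ 2 — holds

The relation is satisfied at x = 0.

Answer: Yes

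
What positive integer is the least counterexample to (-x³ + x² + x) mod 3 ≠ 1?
Testing positive integers:
x = 1: LHS = (-1³ + 1² + 1) mod 3 = 1 mod 3 = 1; 1 ≠ 1 — FAILS  ← smallest positive counterexample

Answer: x = 1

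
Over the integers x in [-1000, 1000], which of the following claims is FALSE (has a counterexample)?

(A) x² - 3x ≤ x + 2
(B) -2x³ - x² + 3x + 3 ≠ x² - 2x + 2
(A) x = -1: LHS = (-1)² - 3·(-1) = 4, RHS = (-1) + 2 = 1; 4 ≤ 1 — FAILS

(B) Track d = LHS − RHS over the integers in [-1000, 1000]. Equality would need d = 0, but d changes sign only between consecutive integers, jumping over 0:
x = -3: LHS = -2·(-3)³ - (-3)² + 3·(-3) + 3 = 39, RHS = (-3)² - 2·(-3) + 2 = 17; 39 ≠ 17 — holds  (d = 22)
x = -2: LHS = -2·(-2)³ - (-2)² + 3·(-2) + 3 = 9, RHS = (-2)² - 2·(-2) + 2 = 10; 9 ≠ 10 — holds  (d = -1)
x = -1: LHS = -2·(-1)³ - (-1)² + 3·(-1) + 3 = 1, RHS = (-1)² - 2·(-1) + 2 = 5; 1 ≠ 5 — holds  (d = -4)
x = 0: LHS = -2·0³ - 0² + 3·0 + 3 = 3, RHS = 0² - 2·0 + 2 = 2; 3 ≠ 2 — holds  (d = 1)
x = 1: LHS = -2·1³ - 1² + 3·1 + 3 = 3, RHS = 1² - 2·1 + 2 = 1; 3 ≠ 1 — holds  (d = 2)
x = 2: LHS = -2·2³ - 2² + 3·2 + 3 = -11, RHS = 2² - 2·2 + 2 = 2; -11 ≠ 2 — holds  (d = -13)
Away from these crossings d keeps a constant sign, and checking every integer in [-1000, 1000] confirms d ≠ 0 throughout. Hence the two sides are never equal, so the relation holds for every integer in [-1000, 1000].

Only (A) has a counterexample.

Answer: A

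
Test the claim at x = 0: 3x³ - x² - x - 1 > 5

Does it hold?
x = 0: LHS = 3·0³ - 0² - 0 - 1 = -1; -1 > 5 — FAILS

The relation fails at x = 0, so x = 0 is a counterexample.

Answer: No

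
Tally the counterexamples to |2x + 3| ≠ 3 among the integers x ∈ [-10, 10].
Counterexamples in [-10, 10]: {-3, 0}.

Counting them gives 2 values.

Answer: 2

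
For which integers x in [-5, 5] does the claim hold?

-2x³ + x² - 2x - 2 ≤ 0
Holds for: {0, 1, 2, 3, 4, 5}
Fails for: {-5, -4, -3, -2, -1}

Answer: {0, 1, 2, 3, 4, 5}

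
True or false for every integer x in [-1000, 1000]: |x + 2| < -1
The claim fails at x = 0:
x = 0: LHS = |0 + 2| = |2| = 2; 2 < -1 — FAILS

Because a single integer refutes it, the statement is false.

Answer: False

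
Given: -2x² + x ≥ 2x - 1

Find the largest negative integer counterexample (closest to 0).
Testing negative integers from -1 downward:
x = -1: LHS = -2·(-1)² + (-1) = -3, RHS = 2·(-1) - 1 = -3; -3 ≥ -3 — holds
x = -2: LHS = -2·(-2)² + (-2) = -10, RHS = 2·(-2) - 1 = -5; -10 ≥ -5 — FAILS  ← closest negative counterexample to 0

Answer: x = -2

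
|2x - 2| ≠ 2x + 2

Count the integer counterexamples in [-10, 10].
Counterexamples in [-10, 10]: {0}.

Counting them gives 1 values.

Answer: 1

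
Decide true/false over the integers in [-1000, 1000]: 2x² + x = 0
The claim fails at x = 1:
x = 1: LHS = 2·1² + 1 = 3; 3 = 0 — FAILS

Because a single integer refutes it, the statement is false.

Answer: False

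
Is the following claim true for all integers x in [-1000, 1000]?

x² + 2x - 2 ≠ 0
Track d = LHS − RHS over the integers in [-1000, 1000]. Equality would need d = 0, but d changes sign only between consecutive integers, jumping over 0:
x = -3: LHS = (-3)² + 2·(-3) - 2 = 1; 1 ≠ 0 — holds  (d = 1)
x = -2: LHS = (-2)² + 2·(-2) - 2 = -2; -2 ≠ 0 — holds  (d = -2)
x = 0: LHS = 0² + 2·0 - 2 = -2; -2 ≠ 0 — holds  (d = -2)
x = 1: LHS = 1² + 2·1 - 2 = 1; 1 ≠ 0 — holds  (d = 1)
Away from these crossings d keeps a constant sign, and checking every integer in [-1000, 1000] confirms d ≠ 0 throughout. Hence the two sides are never equal, so the relation holds for every integer in [-1000, 1000].

No counterexample exists.

Answer: True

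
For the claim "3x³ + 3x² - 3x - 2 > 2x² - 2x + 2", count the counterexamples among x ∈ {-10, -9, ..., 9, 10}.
Counterexamples in [-10, 10]: {-10, -9, -8, -7, -6, -5, -4, -3, -2, -1, 0, 1}.

Counting them gives 12 values.

Answer: 12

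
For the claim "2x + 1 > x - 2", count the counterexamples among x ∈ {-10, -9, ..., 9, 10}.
Counterexamples in [-10, 10]: {-10, -9, -8, -7, -6, -5, -4, -3}.

Counting them gives 8 values.

Answer: 8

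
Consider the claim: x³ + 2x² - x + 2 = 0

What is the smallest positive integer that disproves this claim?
Testing positive integers:
x = 1: LHS = 1³ + 2·1² - 1 + 2 = 4; 4 = 0 — FAILS  ← smallest positive counterexample

Answer: x = 1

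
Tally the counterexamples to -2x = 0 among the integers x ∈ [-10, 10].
Counterexamples in [-10, 10]: {-10, -9, -8, -7, -6, -5, -4, -3, -2, -1, 1, 2, 3, 4, 5, 6, 7, 8, 9, 10}.

Counting them gives 20 values.

Answer: 20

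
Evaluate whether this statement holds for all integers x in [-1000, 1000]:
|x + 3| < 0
The claim fails at x = 0:
x = 0: LHS = |0 + 3| = |3| = 3; 3 < 0 — FAILS

Because a single integer refutes it, the statement is false.

Answer: False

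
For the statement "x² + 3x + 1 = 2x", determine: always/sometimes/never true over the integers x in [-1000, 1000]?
Over all integers in [-1000, 1000], LHS − RHS is always positive; it is smallest at x = 0, where it equals 1:
x = 0: LHS = 0² + 3·0 + 1 = 1, RHS = 2·0 = 0; 1 = 0 — FAILS
At the ends of the range:
x = -1000: LHS = (-1000)² + 3·(-1000) + 1 = 997001, RHS = 2·(-1000) = -2000; 997001 = -2000 — FAILS
x = 1000: LHS = 1000² + 3·1000 + 1 = 1003001, RHS = 2·1000 = 2000; 1003001 = 2000 — FAILS
Hence LHS − RHS is never 0, i.e. the two sides are never equal, so the claimed relation (=) fails for every integer in [-1000, 1000].

No integer in the range satisfies it.

Answer: Never true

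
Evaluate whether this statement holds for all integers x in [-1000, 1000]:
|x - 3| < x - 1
The claim fails at x = 0:
x = 0: LHS = |0 - 3| = |-3| = 3, RHS = 0 - 1 = -1; 3 < -1 — FAILS

Because a single integer refutes it, the statement is false.

Answer: False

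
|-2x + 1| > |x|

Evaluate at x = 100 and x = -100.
x = 100: LHS = |-2·100 + 1| = |-199| = 199, RHS = |100| = 100; 199 > 100 — holds
x = -100: LHS = |-2·(-100) + 1| = |201| = 201, RHS = |-100| = 100; 201 > 100 — holds

Answer: Yes, holds for both x = 100 and x = -100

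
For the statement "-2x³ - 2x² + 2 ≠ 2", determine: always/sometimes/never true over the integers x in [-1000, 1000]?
Holds at x = 1: LHS = -2·1³ - 2·1² + 2 = -2; -2 ≠ 2 — holds
Fails at x = 0: LHS = -2·0³ - 2·0² + 2 = 2; 2 ≠ 2 — FAILS
It is satisfied by some integers in the range but not all.

Answer: Sometimes true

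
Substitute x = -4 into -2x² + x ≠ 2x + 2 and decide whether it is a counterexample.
Substitute x = -4 into the relation:
x = -4: LHS = -2·(-4)² + (-4) = -36, RHS = 2·(-4) + 2 = -6; -36 ≠ -6 — holds

The relation holds at x = -4, so it is not a counterexample.

Answer: No, x = -4 is not a counterexample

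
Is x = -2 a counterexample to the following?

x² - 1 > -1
Substitute x = -2 into the relation:
x = -2: LHS = (-2)² - 1 = 3; 3 > -1 — holds

The claim holds here, so x = -2 is not a counterexample. (A counterexample exists elsewhere, e.g. x = 0.)

Answer: No, x = -2 is not a counterexample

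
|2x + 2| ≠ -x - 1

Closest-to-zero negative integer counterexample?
Testing negative integers from -1 downward:
x = -1: LHS = |2·(-1) + 2| = |0| = 0, RHS = -(-1) - 1 = 0; 0 ≠ 0 — FAILS  ← closest negative counterexample to 0

Answer: x = -1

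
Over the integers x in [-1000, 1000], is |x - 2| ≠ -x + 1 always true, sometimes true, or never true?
Over all integers in [-1000, 1000], LHS − RHS is always positive; it is smallest at x = 0, where it equals 1:
x = 0: LHS = |0 - 2| = |-2| = 2, RHS = -0 + 1 = 1; 2 ≠ 1 — holds
At the ends of the range:
x = -1000: LHS = |(-1000) - 2| = |-1002| = 1002, RHS = -(-1000) + 1 = 1001; 1002 ≠ 1001 — holds
x = 1000: LHS = |1000 - 2| = |998| = 998, RHS = -1000 + 1 = -999; 998 ≠ -999 — holds
Hence LHS − RHS is never 0, i.e. the two sides are never equal, so the relation holds for every integer in [-1000, 1000].

No counterexample exists.

Answer: Always true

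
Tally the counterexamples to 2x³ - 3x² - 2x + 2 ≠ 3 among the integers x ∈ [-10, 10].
Track d = LHS − RHS over the integers in [-10, 10]. Equality would need d = 0, but d changes sign only between consecutive integers, jumping over 0:
x = 2: LHS = 2·2³ - 3·2² - 2·2 + 2 = 2; 2 ≠ 3 — holds  (d = -1)
x = 3: LHS = 2·3³ - 3·3² - 2·3 + 2 = 23; 23 ≠ 3 — holds  (d = 20)
Away from these crossings d keeps a constant sign, and checking every integer in [-10, 10] confirms d ≠ 0 throughout. Hence the two sides are never equal, so the relation holds for every integer in [-10, 10].

No counterexample appears in that range.

Answer: 0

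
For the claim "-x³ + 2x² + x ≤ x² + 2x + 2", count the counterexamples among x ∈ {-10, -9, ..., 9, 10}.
Counterexamples in [-10, 10]: {-10, -9, -8, -7, -6, -5, -4, -3, -2, -1}.

Counting them gives 10 values.

Answer: 10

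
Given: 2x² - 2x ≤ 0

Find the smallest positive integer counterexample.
Testing positive integers:
x = 1: LHS = 2·1² - 2·1 = 0; 0 ≤ 0 — holds
x = 2: LHS = 2·2² - 2·2 = 4; 4 ≤ 0 — FAILS  ← smallest positive counterexample

Answer: x = 2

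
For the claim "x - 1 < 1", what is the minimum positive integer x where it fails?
Testing positive integers:
x = 1: LHS = 1 - 1 = 0; 0 < 1 — holds
x = 2: LHS = 2 - 1 = 1; 1 < 1 — FAILS  ← smallest positive counterexample

Answer: x = 2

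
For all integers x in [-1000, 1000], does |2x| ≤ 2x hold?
The claim fails at x = -1:
x = -1: LHS = |2·(-1)| = |-2| = 2, RHS = 2·(-1) = -2; 2 ≤ -2 — FAILS

Because a single integer refutes it, the statement is false.

Answer: False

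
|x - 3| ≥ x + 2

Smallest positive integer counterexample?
Testing positive integers:
x = 1: LHS = |1 - 3| = |-2| = 2, RHS = 1 + 2 = 3; 2 ≥ 3 — FAILS  ← smallest positive counterexample

Answer: x = 1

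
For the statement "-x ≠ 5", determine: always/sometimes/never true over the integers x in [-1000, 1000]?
Holds at x = 0: LHS = -0 = 0; 0 ≠ 5 — holds
Fails at x = -5: LHS = -(-5) = 5; 5 ≠ 5 — FAILS
It is satisfied by some integers in the range but not all.

Answer: Sometimes true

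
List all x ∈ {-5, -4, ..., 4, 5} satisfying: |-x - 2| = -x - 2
Holds for: {-5, -4, -3, -2}
Fails for: {-1, 0, 1, 2, 3, 4, 5}

Answer: {-5, -4, -3, -2}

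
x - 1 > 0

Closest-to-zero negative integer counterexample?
Testing negative integers from -1 downward:
x = -1: LHS = (-1) - 1 = -2; -2 > 0 — FAILS  ← closest negative counterexample to 0

Answer: x = -1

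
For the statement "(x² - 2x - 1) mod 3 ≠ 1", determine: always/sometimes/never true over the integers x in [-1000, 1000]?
Holds at x = 0: LHS = (0² - 2·0 - 1) mod 3 = (-1) mod 3 = 2; 2 ≠ 1 — holds
Fails at x = 1: LHS = (1² - 2·1 - 1) mod 3 = (-2) mod 3 = 1; 1 ≠ 1 — FAILS
It is satisfied by some integers in the range but not all.

Answer: Sometimes true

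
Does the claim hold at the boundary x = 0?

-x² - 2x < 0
x = 0: LHS = -0² - 2·0 = 0; 0 < 0 — FAILS

The relation fails at x = 0, so x = 0 is a counterexample.

Answer: No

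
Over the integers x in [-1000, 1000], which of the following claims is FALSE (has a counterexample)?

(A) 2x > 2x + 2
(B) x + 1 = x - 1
(A) x = 0: LHS = 2·0 = 0, RHS = 2·0 + 2 = 2; 0 > 2 — FAILS
(B) x = 0: LHS = 0 + 1 = 1, RHS = 0 - 1 = -1; 1 = -1 — FAILS

Answer: Both A and B are false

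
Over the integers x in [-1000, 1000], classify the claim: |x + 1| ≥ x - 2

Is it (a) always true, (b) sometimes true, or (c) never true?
Over all integers in [-1000, 1000], LHS − RHS is smallest at x = 0, where it equals 3:
x = 0: LHS = |0 + 1| = |1| = 1, RHS = 0 - 2 = -2; 1 ≥ -2 — holds
At the ends of the range:
x = -1000: LHS = |(-1000) + 1| = |-999| = 999, RHS = (-1000) - 2 = -1002; 999 ≥ -1002 — holds
x = 1000: LHS = |1000 + 1| = |1001| = 1001, RHS = 1000 - 2 = 998; 1001 ≥ 998 — holds
Hence LHS − RHS is never negative, i.e. LHS ≥ RHS throughout, so the relation holds for every integer in [-1000, 1000].

No counterexample exists.

Answer: Always true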